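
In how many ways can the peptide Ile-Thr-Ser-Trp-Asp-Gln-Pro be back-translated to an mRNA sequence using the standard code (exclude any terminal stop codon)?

1152

Ile: 3 codons.
Thr: 4 codons.
Ser: 6 codons.
Trp: 1 codon.
Asp: 2 codons.
Gln: 2 codons.
Pro: 4 codons.
3 × 4 × 6 × 1 × 2 × 2 × 4 = 1152.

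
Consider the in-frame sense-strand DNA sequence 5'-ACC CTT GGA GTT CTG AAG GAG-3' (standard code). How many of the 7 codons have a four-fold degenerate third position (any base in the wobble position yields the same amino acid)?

5

Codon 1 ACC (Thr): third position 4-fold.
Codon 2 CTT (Leu): third position 4-fold.
Codon 3 GGA (Gly): third position 4-fold.
Codon 4 GTT (Val): third position 4-fold.
Codon 5 CTG (Leu): third position 4-fold.
Codon 6 AAG (Lys): third position 2-fold.
Codon 7 GAG (Glu): third position 2-fold.
Four-fold degenerate third positions: 5.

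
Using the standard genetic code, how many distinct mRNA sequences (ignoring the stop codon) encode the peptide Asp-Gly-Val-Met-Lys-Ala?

Asp: 2 codons.
Gly: 4 codons.
Val: 4 codons.
Met: 1 codon.
Lys: 2 codons.
Ala: 4 codons.
2 × 4 × 4 × 1 × 2 × 4 = 256.

256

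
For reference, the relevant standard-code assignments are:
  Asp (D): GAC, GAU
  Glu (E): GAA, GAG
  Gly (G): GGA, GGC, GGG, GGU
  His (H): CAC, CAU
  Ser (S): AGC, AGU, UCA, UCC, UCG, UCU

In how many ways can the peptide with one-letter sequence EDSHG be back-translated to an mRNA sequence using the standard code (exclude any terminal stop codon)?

192

Glu: 2 codons.
Asp: 2 codons.
Ser: 6 codons.
His: 2 codons.
Gly: 4 codons.
2 × 2 × 6 × 2 × 4 = 192.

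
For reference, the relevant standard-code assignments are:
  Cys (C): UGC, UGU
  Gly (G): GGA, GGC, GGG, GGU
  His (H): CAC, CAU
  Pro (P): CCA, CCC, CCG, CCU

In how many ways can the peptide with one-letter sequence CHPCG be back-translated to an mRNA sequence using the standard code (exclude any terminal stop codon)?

128

Cys: 2 codons.
His: 2 codons.
Pro: 4 codons.
Cys: 2 codons.
Gly: 4 codons.
2 × 2 × 4 × 2 × 4 = 128.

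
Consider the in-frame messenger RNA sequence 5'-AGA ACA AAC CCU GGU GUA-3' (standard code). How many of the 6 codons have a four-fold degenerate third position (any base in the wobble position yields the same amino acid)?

4

Codon 1 AGA (Arg): third position 2-fold.
Codon 2 ACA (Thr): third position 4-fold.
Codon 3 AAC (Asn): third position 2-fold.
Codon 4 CCU (Pro): third position 4-fold.
Codon 5 GGU (Gly): third position 4-fold.
Codon 6 GUA (Val): third position 4-fold.
Four-fold degenerate third positions: 4.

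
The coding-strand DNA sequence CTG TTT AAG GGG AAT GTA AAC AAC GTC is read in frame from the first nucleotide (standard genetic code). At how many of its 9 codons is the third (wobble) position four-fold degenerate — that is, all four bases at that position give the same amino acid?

Codon 1 CTG (Leu): third position 4-fold.
Codon 2 TTT (Phe): third position 2-fold.
Codon 3 AAG (Lys): third position 2-fold.
Codon 4 GGG (Gly): third position 4-fold.
Codon 5 AAT (Asn): third position 2-fold.
Codon 6 GTA (Val): third position 4-fold.
Codon 7 AAC (Asn): third position 2-fold.
Codon 8 AAC (Asn): third position 2-fold.
Codon 9 GTC (Val): third position 4-fold.
Four-fold degenerate third positions: 4.

4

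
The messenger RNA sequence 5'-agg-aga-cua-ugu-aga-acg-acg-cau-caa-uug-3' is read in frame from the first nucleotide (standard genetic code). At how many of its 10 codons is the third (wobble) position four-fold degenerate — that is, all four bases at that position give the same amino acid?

3

Codon 1 AGG (Arg): third position 2-fold.
Codon 2 AGA (Arg): third position 2-fold.
Codon 3 CUA (Leu): third position 4-fold.
Codon 4 UGU (Cys): third position 2-fold.
Codon 5 AGA (Arg): third position 2-fold.
Codon 6 ACG (Thr): third position 4-fold.
Codon 7 ACG (Thr): third position 4-fold.
Codon 8 CAU (His): third position 2-fold.
Codon 9 CAA (Gln): third position 2-fold.
Codon 10 UUG (Leu): third position 2-fold.
Four-fold degenerate third positions: 3.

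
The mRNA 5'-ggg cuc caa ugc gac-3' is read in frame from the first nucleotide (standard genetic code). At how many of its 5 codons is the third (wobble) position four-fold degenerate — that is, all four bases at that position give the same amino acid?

2

Codon 1 GGG (Gly): third position 4-fold.
Codon 2 CUC (Leu): third position 4-fold.
Codon 3 CAA (Gln): third position 2-fold.
Codon 4 UGC (Cys): third position 2-fold.
Codon 5 GAC (Asp): third position 2-fold.
Four-fold degenerate third positions: 2.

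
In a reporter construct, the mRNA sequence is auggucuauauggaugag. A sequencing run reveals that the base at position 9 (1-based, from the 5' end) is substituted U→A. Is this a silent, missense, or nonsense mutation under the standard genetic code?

nonsense

Position 9 falls in codon 3: UAU → Tyr.
After the substitution the codon is UAA → Stop.
The new codon is a stop codon, so this is a nonsense mutation.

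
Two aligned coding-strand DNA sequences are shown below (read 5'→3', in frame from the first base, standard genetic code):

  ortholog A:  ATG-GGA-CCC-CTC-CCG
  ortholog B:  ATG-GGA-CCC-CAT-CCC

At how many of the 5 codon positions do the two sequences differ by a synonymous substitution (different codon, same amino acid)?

1

Codon 1: ATG Met / ATG Met — identical.
Codon 2: GGA Gly / GGA Gly — identical.
Codon 3: CCC Pro / CCC Pro — identical.
Codon 4: CTC Leu / CAT His — nonsynonymous.
Codon 5: CCG Pro / CCC Pro — synonymous.
Synonymous differences: 1.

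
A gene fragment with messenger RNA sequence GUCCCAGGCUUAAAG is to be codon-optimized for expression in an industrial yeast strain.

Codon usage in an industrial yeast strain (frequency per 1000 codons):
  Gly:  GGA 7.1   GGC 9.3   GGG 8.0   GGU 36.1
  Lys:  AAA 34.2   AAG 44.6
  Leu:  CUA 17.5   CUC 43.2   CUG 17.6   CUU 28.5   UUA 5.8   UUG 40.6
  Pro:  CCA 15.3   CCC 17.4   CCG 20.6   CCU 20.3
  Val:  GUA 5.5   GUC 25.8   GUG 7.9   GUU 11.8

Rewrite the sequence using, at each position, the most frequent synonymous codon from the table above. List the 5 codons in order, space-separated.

GUC CCG GGU CUC AAG

Codon 1 (Val): best is GUC at 25.8.
Codon 2 (Pro): best is CCG at 20.6.
Codon 3 (Gly): best is GGU at 36.1.
Codon 4 (Leu): best is CUC at 43.2.
Codon 5 (Lys): best is AAG at 44.6.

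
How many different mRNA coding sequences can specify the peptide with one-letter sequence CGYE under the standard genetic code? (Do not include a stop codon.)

32

Cys: 2 codons.
Gly: 4 codons.
Tyr: 2 codons.
Glu: 2 codons.
2 × 4 × 2 × 2 = 32.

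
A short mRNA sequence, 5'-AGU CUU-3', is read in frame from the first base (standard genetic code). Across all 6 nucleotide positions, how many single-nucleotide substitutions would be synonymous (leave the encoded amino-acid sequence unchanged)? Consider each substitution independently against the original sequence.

4

Codon 1 (AGU, Ser): 1 synonymous substitution.
Codon 2 (CUU, Leu): 3 synonymous substitutions.
Total: 1 + 3 = 4.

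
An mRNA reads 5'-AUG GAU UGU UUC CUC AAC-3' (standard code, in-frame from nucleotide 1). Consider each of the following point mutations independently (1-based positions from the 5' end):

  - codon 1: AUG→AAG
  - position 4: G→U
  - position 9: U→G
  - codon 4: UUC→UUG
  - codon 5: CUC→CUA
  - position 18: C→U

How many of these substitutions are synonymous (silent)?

2

Codon 1: AUG (Met) → AAG (Lys) — missense.
Codon 2: GAU (Asp) → UAU (Tyr) — missense.
Codon 3: UGU (Cys) → UGG (Trp) — missense.
Codon 4: UUC (Phe) → UUG (Leu) — missense.
Codon 5: CUC (Leu) → CUA (Leu) — synonymous.
Codon 6: AAC (Asn) → AAU (Asn) — synonymous.
Synonymous: 2 of 6.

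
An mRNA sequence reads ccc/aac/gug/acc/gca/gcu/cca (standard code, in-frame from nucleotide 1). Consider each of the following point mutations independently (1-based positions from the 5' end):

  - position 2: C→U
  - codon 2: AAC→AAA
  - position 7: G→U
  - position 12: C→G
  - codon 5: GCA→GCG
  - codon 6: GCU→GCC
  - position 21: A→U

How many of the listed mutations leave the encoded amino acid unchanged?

4

Codon 1: CCC (Pro) → CUC (Leu) — missense.
Codon 2: AAC (Asn) → AAA (Lys) — missense.
Codon 3: GUG (Val) → UUG (Leu) — missense.
Codon 4: ACC (Thr) → ACG (Thr) — synonymous.
Codon 5: GCA (Ala) → GCG (Ala) — synonymous.
Codon 6: GCU (Ala) → GCC (Ala) — synonymous.
Codon 7: CCA (Pro) → CCU (Pro) — synonymous.
Synonymous: 4 of 7.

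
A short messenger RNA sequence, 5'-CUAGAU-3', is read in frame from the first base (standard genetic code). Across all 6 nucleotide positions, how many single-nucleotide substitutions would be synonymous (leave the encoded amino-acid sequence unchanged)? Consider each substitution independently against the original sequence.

Codon 1 (CUA, Leu): 4 synonymous substitutions.
Codon 2 (GAU, Asp): 1 synonymous substitution.
Total: 4 + 1 = 5.

5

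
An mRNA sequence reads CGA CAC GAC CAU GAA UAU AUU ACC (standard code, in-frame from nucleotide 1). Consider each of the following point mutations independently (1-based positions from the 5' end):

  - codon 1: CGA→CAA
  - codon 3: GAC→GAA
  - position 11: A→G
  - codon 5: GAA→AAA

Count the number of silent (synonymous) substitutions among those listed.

0

Codon 1: CGA (Arg) → CAA (Gln) — missense.
Codon 3: GAC (Asp) → GAA (Glu) — missense.
Codon 4: CAU (His) → CGU (Arg) — missense.
Codon 5: GAA (Glu) → AAA (Lys) — missense.
Synonymous: 0 of 4.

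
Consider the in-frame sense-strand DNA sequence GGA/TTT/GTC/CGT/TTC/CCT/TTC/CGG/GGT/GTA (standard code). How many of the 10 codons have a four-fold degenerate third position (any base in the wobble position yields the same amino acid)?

Codon 1 GGA (Gly): third position 4-fold.
Codon 2 TTT (Phe): third position 2-fold.
Codon 3 GTC (Val): third position 4-fold.
Codon 4 CGT (Arg): third position 4-fold.
Codon 5 TTC (Phe): third position 2-fold.
Codon 6 CCT (Pro): third position 4-fold.
Codon 7 TTC (Phe): third position 2-fold.
Codon 8 CGG (Arg): third position 4-fold.
Codon 9 GGT (Gly): third position 4-fold.
Codon 10 GTA (Val): third position 4-fold.
Four-fold degenerate third positions: 7.

7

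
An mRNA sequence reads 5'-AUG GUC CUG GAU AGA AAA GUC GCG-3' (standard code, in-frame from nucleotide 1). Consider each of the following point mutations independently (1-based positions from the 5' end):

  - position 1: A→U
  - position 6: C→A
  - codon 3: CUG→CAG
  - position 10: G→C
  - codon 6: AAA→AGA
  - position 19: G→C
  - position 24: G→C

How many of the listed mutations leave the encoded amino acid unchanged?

Codon 1: AUG (Met) → UUG (Leu) — missense.
Codon 2: GUC (Val) → GUA (Val) — synonymous.
Codon 3: CUG (Leu) → CAG (Gln) — missense.
Codon 4: GAU (Asp) → CAU (His) — missense.
Codon 6: AAA (Lys) → AGA (Arg) — missense.
Codon 7: GUC (Val) → CUC (Leu) — missense.
Codon 8: GCG (Ala) → GCC (Ala) — synonymous.
Synonymous: 2 of 7.

2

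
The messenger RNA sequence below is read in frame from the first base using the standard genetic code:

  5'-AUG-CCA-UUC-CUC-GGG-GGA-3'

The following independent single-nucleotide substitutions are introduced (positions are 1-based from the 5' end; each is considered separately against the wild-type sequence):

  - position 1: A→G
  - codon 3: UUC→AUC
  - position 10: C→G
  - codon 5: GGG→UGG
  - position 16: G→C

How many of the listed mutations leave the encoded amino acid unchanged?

Codon 1: AUG (Met) → GUG (Val) — missense.
Codon 3: UUC (Phe) → AUC (Ile) — missense.
Codon 4: CUC (Leu) → GUC (Val) — missense.
Codon 5: GGG (Gly) → UGG (Trp) — missense.
Codon 6: GGA (Gly) → CGA (Arg) — missense.
Synonymous: 0 of 5.

0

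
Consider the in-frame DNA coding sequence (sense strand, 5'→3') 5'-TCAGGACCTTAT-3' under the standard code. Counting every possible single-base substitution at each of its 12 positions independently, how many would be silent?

Codon 1 (TCA, Ser): 3 synonymous substitutions.
Codon 2 (GGA, Gly): 3 synonymous substitutions.
Codon 3 (CCT, Pro): 3 synonymous substitutions.
Codon 4 (TAT, Tyr): 1 synonymous substitution.
Total: 3 + 3 + 3 + 1 = 10.

10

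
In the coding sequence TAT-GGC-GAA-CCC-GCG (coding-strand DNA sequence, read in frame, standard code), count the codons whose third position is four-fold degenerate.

3

Codon 1 TAT (Tyr): third position 2-fold.
Codon 2 GGC (Gly): third position 4-fold.
Codon 3 GAA (Glu): third position 2-fold.
Codon 4 CCC (Pro): third position 4-fold.
Codon 5 GCG (Ala): third position 4-fold.
Four-fold degenerate third positions: 3.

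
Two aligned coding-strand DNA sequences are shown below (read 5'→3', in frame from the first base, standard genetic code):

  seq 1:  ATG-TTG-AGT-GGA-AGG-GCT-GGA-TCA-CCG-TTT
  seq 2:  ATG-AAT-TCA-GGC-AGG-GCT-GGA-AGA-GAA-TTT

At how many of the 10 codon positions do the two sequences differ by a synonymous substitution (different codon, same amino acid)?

Codon 1: ATG Met / ATG Met — identical.
Codon 2: TTG Leu / AAT Asn — nonsynonymous.
Codon 3: AGT Ser / TCA Ser — synonymous.
Codon 4: GGA Gly / GGC Gly — synonymous.
Codon 5: AGG Arg / AGG Arg — identical.
Codon 6: GCT Ala / GCT Ala — identical.
Codon 7: GGA Gly / GGA Gly — identical.
Codon 8: TCA Ser / AGA Arg — nonsynonymous.
Codon 9: CCG Pro / GAA Glu — nonsynonymous.
Codon 10: TTT Phe / TTT Phe — identical.
Synonymous differences: 2.

2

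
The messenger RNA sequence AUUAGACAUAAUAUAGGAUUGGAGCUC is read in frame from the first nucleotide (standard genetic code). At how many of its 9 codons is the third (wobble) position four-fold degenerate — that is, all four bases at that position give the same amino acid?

2

Codon 1 AUU (Ile): third position 3-fold.
Codon 2 AGA (Arg): third position 2-fold.
Codon 3 CAU (His): third position 2-fold.
Codon 4 AAU (Asn): third position 2-fold.
Codon 5 AUA (Ile): third position 3-fold.
Codon 6 GGA (Gly): third position 4-fold.
Codon 7 UUG (Leu): third position 2-fold.
Codon 8 GAG (Glu): third position 2-fold.
Codon 9 CUC (Leu): third position 4-fold.
Four-fold degenerate third positions: 2.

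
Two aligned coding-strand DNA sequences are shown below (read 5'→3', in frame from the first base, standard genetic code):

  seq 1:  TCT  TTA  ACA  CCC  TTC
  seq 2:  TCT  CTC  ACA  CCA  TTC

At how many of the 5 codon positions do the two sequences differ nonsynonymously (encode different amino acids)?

Codon 1: TCT Ser / TCT Ser — identical.
Codon 2: TTA Leu / CTC Leu — synonymous.
Codon 3: ACA Thr / ACA Thr — identical.
Codon 4: CCC Pro / CCA Pro — synonymous.
Codon 5: TTC Phe / TTC Phe — identical.
Nonsynonymous differences: 0.

0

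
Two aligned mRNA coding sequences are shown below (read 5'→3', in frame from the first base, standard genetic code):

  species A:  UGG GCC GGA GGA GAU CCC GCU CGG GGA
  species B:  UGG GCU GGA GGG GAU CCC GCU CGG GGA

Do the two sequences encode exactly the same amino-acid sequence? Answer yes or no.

Codon 1: UGG Trp / UGG Trp — identical.
Codon 2: GCC Ala / GCU Ala — synonymous.
Codon 3: GGA Gly / GGA Gly — identical.
Codon 4: GGA Gly / GGG Gly — synonymous.
Codon 5: GAU Asp / GAU Asp — identical.
Codon 6: CCC Pro / CCC Pro — identical.
Codon 7: GCU Ala / GCU Ala — identical.
Codon 8: CGG Arg / CGG Arg — identical.
Codon 9: GGA Gly / GGA Gly — identical.
Nonsynonymous differences: 0 → same protein.

yes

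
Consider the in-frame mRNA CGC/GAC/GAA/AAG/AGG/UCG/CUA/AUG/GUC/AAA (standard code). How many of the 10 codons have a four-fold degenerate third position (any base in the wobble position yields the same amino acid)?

Codon 1 CGC (Arg): third position 4-fold.
Codon 2 GAC (Asp): third position 2-fold.
Codon 3 GAA (Glu): third position 2-fold.
Codon 4 AAG (Lys): third position 2-fold.
Codon 5 AGG (Arg): third position 2-fold.
Codon 6 UCG (Ser): third position 4-fold.
Codon 7 CUA (Leu): third position 4-fold.
Codon 8 AUG (Met): third position 1-fold.
Codon 9 GUC (Val): third position 4-fold.
Codon 10 AAA (Lys): third position 2-fold.
Four-fold degenerate third positions: 4.

4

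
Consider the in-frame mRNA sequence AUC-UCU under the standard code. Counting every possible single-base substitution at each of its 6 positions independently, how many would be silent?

5

Codon 1 (AUC, Ile): 2 synonymous substitutions.
Codon 2 (UCU, Ser): 3 synonymous substitutions.
Total: 2 + 3 = 5.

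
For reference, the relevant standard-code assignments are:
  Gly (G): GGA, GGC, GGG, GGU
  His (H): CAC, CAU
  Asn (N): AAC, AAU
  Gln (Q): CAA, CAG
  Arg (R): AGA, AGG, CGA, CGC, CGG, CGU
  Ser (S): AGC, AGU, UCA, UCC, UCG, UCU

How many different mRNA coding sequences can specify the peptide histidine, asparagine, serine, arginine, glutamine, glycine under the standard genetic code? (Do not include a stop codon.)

1152

His: 2 codons.
Asn: 2 codons.
Ser: 6 codons.
Arg: 6 codons.
Gln: 2 codons.
Gly: 4 codons.
2 × 2 × 6 × 6 × 2 × 4 = 1152.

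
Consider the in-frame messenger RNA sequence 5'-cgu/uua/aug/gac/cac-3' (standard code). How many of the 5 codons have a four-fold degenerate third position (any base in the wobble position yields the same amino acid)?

Codon 1 CGU (Arg): third position 4-fold.
Codon 2 UUA (Leu): third position 2-fold.
Codon 3 AUG (Met): third position 1-fold.
Codon 4 GAC (Asp): third position 2-fold.
Codon 5 CAC (His): third position 2-fold.
Four-fold degenerate third positions: 1.

1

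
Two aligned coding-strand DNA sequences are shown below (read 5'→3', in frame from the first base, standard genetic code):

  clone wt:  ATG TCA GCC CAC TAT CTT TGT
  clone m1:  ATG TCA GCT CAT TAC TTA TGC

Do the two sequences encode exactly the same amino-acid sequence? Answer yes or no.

yes

Codon 1: ATG Met / ATG Met — identical.
Codon 2: TCA Ser / TCA Ser — identical.
Codon 3: GCC Ala / GCT Ala — synonymous.
Codon 4: CAC His / CAT His — synonymous.
Codon 5: TAT Tyr / TAC Tyr — synonymous.
Codon 6: CTT Leu / TTA Leu — synonymous.
Codon 7: TGT Cys / TGC Cys — synonymous.
Nonsynonymous differences: 0 → same protein.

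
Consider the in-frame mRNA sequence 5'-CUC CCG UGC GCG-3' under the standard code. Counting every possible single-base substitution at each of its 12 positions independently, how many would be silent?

Codon 1 (CUC, Leu): 3 synonymous substitutions.
Codon 2 (CCG, Pro): 3 synonymous substitutions.
Codon 3 (UGC, Cys): 1 synonymous substitution.
Codon 4 (GCG, Ala): 3 synonymous substitutions.
Total: 3 + 3 + 1 + 3 = 10.

10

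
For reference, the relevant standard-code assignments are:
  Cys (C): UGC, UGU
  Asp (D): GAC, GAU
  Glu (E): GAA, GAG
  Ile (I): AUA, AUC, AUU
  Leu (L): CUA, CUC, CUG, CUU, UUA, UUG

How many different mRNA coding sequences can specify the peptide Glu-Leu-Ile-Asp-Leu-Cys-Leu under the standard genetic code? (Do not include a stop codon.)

5184

Glu: 2 codons.
Leu: 6 codons.
Ile: 3 codons.
Asp: 2 codons.
Leu: 6 codons.
Cys: 2 codons.
Leu: 6 codons.
2 × 6 × 3 × 2 × 6 × 2 × 6 = 5184.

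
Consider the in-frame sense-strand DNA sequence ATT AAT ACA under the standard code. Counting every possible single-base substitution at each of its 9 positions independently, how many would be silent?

6

Codon 1 (ATT, Ile): 2 synonymous substitutions.
Codon 2 (AAT, Asn): 1 synonymous substitution.
Codon 3 (ACA, Thr): 3 synonymous substitutions.
Total: 2 + 1 + 3 = 6.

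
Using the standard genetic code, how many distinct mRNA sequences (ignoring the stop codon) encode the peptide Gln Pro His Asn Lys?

Gln: 2 codons.
Pro: 4 codons.
His: 2 codons.
Asn: 2 codons.
Lys: 2 codons.
2 × 4 × 2 × 2 × 2 = 64.

64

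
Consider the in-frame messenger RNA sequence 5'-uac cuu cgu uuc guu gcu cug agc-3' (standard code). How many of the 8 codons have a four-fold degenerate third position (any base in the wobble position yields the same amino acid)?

5

Codon 1 UAC (Tyr): third position 2-fold.
Codon 2 CUU (Leu): third position 4-fold.
Codon 3 CGU (Arg): third position 4-fold.
Codon 4 UUC (Phe): third position 2-fold.
Codon 5 GUU (Val): third position 4-fold.
Codon 6 GCU (Ala): third position 4-fold.
Codon 7 CUG (Leu): third position 4-fold.
Codon 8 AGC (Ser): third position 2-fold.
Four-fold degenerate third positions: 5.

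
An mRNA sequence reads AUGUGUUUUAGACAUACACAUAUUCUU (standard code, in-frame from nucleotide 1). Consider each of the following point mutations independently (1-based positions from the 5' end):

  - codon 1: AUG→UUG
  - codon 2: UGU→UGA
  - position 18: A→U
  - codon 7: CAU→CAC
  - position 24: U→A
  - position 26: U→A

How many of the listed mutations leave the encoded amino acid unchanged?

3

Codon 1: AUG (Met) → UUG (Leu) — missense.
Codon 2: UGU (Cys) → UGA (Stop) — nonsense.
Codon 6: ACA (Thr) → ACU (Thr) — synonymous.
Codon 7: CAU (His) → CAC (His) — synonymous.
Codon 8: AUU (Ile) → AUA (Ile) — synonymous.
Codon 9: CUU (Leu) → CAU (His) — missense.
Synonymous: 3 of 6.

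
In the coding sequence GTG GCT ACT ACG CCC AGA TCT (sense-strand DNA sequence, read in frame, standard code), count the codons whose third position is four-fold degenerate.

Codon 1 GTG (Val): third position 4-fold.
Codon 2 GCT (Ala): third position 4-fold.
Codon 3 ACT (Thr): third position 4-fold.
Codon 4 ACG (Thr): third position 4-fold.
Codon 5 CCC (Pro): third position 4-fold.
Codon 6 AGA (Arg): third position 2-fold.
Codon 7 TCT (Ser): third position 4-fold.
Four-fold degenerate third positions: 6.

6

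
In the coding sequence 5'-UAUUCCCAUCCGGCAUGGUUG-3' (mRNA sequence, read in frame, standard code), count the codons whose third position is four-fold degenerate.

Codon 1 UAU (Tyr): third position 2-fold.
Codon 2 UCC (Ser): third position 4-fold.
Codon 3 CAU (His): third position 2-fold.
Codon 4 CCG (Pro): third position 4-fold.
Codon 5 GCA (Ala): third position 4-fold.
Codon 6 UGG (Trp): third position 1-fold.
Codon 7 UUG (Leu): third position 2-fold.
Four-fold degenerate third positions: 3.

3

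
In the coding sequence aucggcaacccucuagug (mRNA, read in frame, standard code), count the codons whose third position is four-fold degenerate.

Codon 1 AUC (Ile): third position 3-fold.
Codon 2 GGC (Gly): third position 4-fold.
Codon 3 AAC (Asn): third position 2-fold.
Codon 4 CCU (Pro): third position 4-fold.
Codon 5 CUA (Leu): third position 4-fold.
Codon 6 GUG (Val): third position 4-fold.
Four-fold degenerate third positions: 4.

4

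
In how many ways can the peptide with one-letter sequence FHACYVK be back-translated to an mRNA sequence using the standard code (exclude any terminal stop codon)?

Phe: 2 codons.
His: 2 codons.
Ala: 4 codons.
Cys: 2 codons.
Tyr: 2 codons.
Val: 4 codons.
Lys: 2 codons.
2 × 2 × 4 × 2 × 2 × 4 × 2 = 512.

512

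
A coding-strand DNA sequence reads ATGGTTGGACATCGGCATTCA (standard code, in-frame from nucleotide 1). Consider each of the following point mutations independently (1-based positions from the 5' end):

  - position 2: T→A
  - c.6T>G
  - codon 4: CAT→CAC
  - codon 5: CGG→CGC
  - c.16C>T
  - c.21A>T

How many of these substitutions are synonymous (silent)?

4

Codon 1: ATG (Met) → AAG (Lys) — missense.
Codon 2: GTT (Val) → GTG (Val) — synonymous.
Codon 4: CAT (His) → CAC (His) — synonymous.
Codon 5: CGG (Arg) → CGC (Arg) — synonymous.
Codon 6: CAT (His) → TAT (Tyr) — missense.
Codon 7: TCA (Ser) → TCT (Ser) — synonymous.
Synonymous: 4 of 6.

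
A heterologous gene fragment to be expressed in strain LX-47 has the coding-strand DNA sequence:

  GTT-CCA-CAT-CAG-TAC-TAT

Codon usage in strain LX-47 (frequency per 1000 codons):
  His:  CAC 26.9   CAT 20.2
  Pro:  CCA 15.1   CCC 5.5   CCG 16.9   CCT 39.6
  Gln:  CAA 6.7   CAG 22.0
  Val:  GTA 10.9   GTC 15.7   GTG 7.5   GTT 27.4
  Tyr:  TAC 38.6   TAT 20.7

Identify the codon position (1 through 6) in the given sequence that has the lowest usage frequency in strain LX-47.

2

Codon 1 GTT (Val): 27.4 per 1000.
Codon 2 CCA (Pro): 15.1 per 1000.
Codon 3 CAT (His): 20.2 per 1000.
Codon 4 CAG (Gln): 22.0 per 1000.
Codon 5 TAC (Tyr): 38.6 per 1000.
Codon 6 TAT (Tyr): 20.7 per 1000.
Lowest frequency is 15.1 at codon 2.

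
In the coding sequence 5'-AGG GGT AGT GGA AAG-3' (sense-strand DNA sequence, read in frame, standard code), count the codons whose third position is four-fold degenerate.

2

Codon 1 AGG (Arg): third position 2-fold.
Codon 2 GGT (Gly): third position 4-fold.
Codon 3 AGT (Ser): third position 2-fold.
Codon 4 GGA (Gly): third position 4-fold.
Codon 5 AAG (Lys): third position 2-fold.
Four-fold degenerate third positions: 2.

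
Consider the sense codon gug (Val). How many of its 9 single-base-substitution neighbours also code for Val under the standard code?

3

Position 1: none → 0 synonymous.
Position 2: none → 0 synonymous.
Position 3: GUU, GUC, GUA → 3 synonymous.
Total: 0 + 0 + 3 = 3.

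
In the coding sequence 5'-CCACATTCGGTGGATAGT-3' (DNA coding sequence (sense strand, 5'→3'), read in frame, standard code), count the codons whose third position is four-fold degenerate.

Codon 1 CCA (Pro): third position 4-fold.
Codon 2 CAT (His): third position 2-fold.
Codon 3 TCG (Ser): third position 4-fold.
Codon 4 GTG (Val): third position 4-fold.
Codon 5 GAT (Asp): third position 2-fold.
Codon 6 AGT (Ser): third position 2-fold.
Four-fold degenerate third positions: 3.

3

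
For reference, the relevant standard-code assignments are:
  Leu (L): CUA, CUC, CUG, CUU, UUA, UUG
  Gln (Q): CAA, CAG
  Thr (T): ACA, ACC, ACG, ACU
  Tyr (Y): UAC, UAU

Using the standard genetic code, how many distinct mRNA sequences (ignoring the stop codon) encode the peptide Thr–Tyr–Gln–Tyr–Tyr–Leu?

384

Thr: 4 codons.
Tyr: 2 codons.
Gln: 2 codons.
Tyr: 2 codons.
Tyr: 2 codons.
Leu: 6 codons.
4 × 2 × 2 × 2 × 2 × 6 = 384.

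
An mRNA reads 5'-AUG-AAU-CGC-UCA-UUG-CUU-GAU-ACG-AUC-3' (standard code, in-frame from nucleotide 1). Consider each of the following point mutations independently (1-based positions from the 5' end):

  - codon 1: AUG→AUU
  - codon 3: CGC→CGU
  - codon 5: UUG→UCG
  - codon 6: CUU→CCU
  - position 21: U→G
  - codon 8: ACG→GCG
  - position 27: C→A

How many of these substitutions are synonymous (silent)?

Codon 1: AUG (Met) → AUU (Ile) — missense.
Codon 3: CGC (Arg) → CGU (Arg) — synonymous.
Codon 5: UUG (Leu) → UCG (Ser) — missense.
Codon 6: CUU (Leu) → CCU (Pro) — missense.
Codon 7: GAU (Asp) → GAG (Glu) — missense.
Codon 8: ACG (Thr) → GCG (Ala) — missense.
Codon 9: AUC (Ile) → AUA (Ile) — synonymous.
Synonymous: 2 of 7.

2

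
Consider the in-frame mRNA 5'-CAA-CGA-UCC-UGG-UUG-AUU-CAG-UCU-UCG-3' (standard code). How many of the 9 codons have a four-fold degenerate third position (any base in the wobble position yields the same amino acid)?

Codon 1 CAA (Gln): third position 2-fold.
Codon 2 CGA (Arg): third position 4-fold.
Codon 3 UCC (Ser): third position 4-fold.
Codon 4 UGG (Trp): third position 1-fold.
Codon 5 UUG (Leu): third position 2-fold.
Codon 6 AUU (Ile): third position 3-fold.
Codon 7 CAG (Gln): third position 2-fold.
Codon 8 UCU (Ser): third position 4-fold.
Codon 9 UCG (Ser): third position 4-fold.
Four-fold degenerate third positions: 4.

4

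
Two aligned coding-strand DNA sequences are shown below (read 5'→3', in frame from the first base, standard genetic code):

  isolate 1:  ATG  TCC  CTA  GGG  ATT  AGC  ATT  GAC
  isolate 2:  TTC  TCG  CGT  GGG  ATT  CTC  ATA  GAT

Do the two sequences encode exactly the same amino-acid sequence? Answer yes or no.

Codon 1: ATG Met / TTC Phe — nonsynonymous.
Codon 2: TCC Ser / TCG Ser — synonymous.
Codon 3: CTA Leu / CGT Arg — nonsynonymous.
Codon 4: GGG Gly / GGG Gly — identical.
Codon 5: ATT Ile / ATT Ile — identical.
Codon 6: AGC Ser / CTC Leu — nonsynonymous.
Codon 7: ATT Ile / ATA Ile — synonymous.
Codon 8: GAC Asp / GAT Asp — synonymous.
Nonsynonymous differences: 3 → different protein.

no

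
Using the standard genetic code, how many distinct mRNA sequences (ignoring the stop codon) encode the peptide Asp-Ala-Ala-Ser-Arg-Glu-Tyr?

4608

Asp: 2 codons.
Ala: 4 codons.
Ala: 4 codons.
Ser: 6 codons.
Arg: 6 codons.
Glu: 2 codons.
Tyr: 2 codons.
2 × 4 × 4 × 6 × 6 × 2 × 2 = 4608.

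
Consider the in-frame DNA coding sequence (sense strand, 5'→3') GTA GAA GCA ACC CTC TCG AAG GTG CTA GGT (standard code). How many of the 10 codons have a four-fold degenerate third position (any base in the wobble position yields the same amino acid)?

8

Codon 1 GTA (Val): third position 4-fold.
Codon 2 GAA (Glu): third position 2-fold.
Codon 3 GCA (Ala): third position 4-fold.
Codon 4 ACC (Thr): third position 4-fold.
Codon 5 CTC (Leu): third position 4-fold.
Codon 6 TCG (Ser): third position 4-fold.
Codon 7 AAG (Lys): third position 2-fold.
Codon 8 GTG (Val): third position 4-fold.
Codon 9 CTA (Leu): third position 4-fold.
Codon 10 GGT (Gly): third position 4-fold.
Four-fold degenerate third positions: 8.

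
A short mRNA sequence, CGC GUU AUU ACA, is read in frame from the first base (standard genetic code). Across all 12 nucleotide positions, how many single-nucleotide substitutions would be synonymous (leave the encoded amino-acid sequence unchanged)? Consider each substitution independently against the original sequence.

11

Codon 1 (CGC, Arg): 3 synonymous substitutions.
Codon 2 (GUU, Val): 3 synonymous substitutions.
Codon 3 (AUU, Ile): 2 synonymous substitutions.
Codon 4 (ACA, Thr): 3 synonymous substitutions.
Total: 3 + 3 + 2 + 3 = 11.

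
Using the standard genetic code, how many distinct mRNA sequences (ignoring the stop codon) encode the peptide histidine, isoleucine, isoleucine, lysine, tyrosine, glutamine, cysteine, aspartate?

576

His: 2 codons.
Ile: 3 codons.
Ile: 3 codons.
Lys: 2 codons.
Tyr: 2 codons.
Gln: 2 codons.
Cys: 2 codons.
Asp: 2 codons.
2 × 3 × 3 × 2 × 2 × 2 × 2 × 2 = 576.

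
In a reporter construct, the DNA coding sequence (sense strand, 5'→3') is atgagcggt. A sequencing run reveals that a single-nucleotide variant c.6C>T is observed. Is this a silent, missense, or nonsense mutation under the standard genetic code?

silent

Position 6 falls in codon 2: AGC → Ser.
After the substitution the codon is AGT → Ser.
Both encode Ser, so the change is synonymous.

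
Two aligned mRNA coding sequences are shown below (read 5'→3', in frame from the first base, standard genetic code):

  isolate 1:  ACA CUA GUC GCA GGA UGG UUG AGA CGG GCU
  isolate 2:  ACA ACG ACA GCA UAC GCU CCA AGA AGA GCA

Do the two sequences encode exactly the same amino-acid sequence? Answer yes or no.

Codon 1: ACA Thr / ACA Thr — identical.
Codon 2: CUA Leu / ACG Thr — nonsynonymous.
Codon 3: GUC Val / ACA Thr — nonsynonymous.
Codon 4: GCA Ala / GCA Ala — identical.
Codon 5: GGA Gly / UAC Tyr — nonsynonymous.
Codon 6: UGG Trp / GCU Ala — nonsynonymous.
Codon 7: UUG Leu / CCA Pro — nonsynonymous.
Codon 8: AGA Arg / AGA Arg — identical.
Codon 9: CGG Arg / AGA Arg — synonymous.
Codon 10: GCU Ala / GCA Ala — synonymous.
Nonsynonymous differences: 5 → different protein.

no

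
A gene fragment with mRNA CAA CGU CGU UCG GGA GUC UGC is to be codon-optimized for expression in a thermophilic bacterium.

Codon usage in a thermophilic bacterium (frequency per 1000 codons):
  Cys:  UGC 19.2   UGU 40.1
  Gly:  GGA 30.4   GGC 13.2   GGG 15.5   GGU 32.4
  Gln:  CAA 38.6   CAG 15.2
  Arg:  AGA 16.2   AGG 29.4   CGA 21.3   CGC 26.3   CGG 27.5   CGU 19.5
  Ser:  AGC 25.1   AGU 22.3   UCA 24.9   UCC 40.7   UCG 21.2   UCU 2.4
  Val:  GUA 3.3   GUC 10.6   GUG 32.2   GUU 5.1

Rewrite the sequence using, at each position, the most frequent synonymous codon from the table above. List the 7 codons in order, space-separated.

CAA AGG AGG UCC GGU GUG UGU

Codon 1 (Gln): best is CAA at 38.6.
Codon 2 (Arg): best is AGG at 29.4.
Codon 3 (Arg): best is AGG at 29.4.
Codon 4 (Ser): best is UCC at 40.7.
Codon 5 (Gly): best is GGU at 32.4.
Codon 6 (Val): best is GUG at 32.2.
Codon 7 (Cys): best is UGU at 40.1.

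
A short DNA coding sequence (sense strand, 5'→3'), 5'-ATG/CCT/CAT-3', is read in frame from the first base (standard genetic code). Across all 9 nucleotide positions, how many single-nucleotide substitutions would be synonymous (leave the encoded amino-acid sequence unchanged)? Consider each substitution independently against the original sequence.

4

Codon 1 (ATG, Met): 0 synonymous substitutions.
Codon 2 (CCT, Pro): 3 synonymous substitutions.
Codon 3 (CAT, His): 1 synonymous substitution.
Total: 0 + 3 + 1 = 4.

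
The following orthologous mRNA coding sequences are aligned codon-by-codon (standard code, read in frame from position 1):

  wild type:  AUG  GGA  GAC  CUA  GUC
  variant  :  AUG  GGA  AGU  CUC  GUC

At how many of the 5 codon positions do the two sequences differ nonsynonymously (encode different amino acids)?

Codon 1: AUG Met / AUG Met — identical.
Codon 2: GGA Gly / GGA Gly — identical.
Codon 3: GAC Asp / AGU Ser — nonsynonymous.
Codon 4: CUA Leu / CUC Leu — synonymous.
Codon 5: GUC Val / GUC Val — identical.
Nonsynonymous differences: 1.

1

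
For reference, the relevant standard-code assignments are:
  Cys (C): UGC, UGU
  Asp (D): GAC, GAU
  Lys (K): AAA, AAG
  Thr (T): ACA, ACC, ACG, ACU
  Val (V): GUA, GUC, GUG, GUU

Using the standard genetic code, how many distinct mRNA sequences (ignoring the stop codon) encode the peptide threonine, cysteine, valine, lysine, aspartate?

128

Thr: 4 codons.
Cys: 2 codons.
Val: 4 codons.
Lys: 2 codons.
Asp: 2 codons.
4 × 2 × 4 × 2 × 2 = 128.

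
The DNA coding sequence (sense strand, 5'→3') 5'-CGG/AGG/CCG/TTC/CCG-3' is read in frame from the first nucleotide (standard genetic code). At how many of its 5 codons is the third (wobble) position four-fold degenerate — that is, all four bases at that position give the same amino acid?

Codon 1 CGG (Arg): third position 4-fold.
Codon 2 AGG (Arg): third position 2-fold.
Codon 3 CCG (Pro): third position 4-fold.
Codon 4 TTC (Phe): third position 2-fold.
Codon 5 CCG (Pro): third position 4-fold.
Four-fold degenerate third positions: 3.

3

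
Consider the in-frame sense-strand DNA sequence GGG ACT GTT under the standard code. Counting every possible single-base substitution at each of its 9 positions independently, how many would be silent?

9

Codon 1 (GGG, Gly): 3 synonymous substitutions.
Codon 2 (ACT, Thr): 3 synonymous substitutions.
Codon 3 (GTT, Val): 3 synonymous substitutions.
Total: 3 + 3 + 3 = 9.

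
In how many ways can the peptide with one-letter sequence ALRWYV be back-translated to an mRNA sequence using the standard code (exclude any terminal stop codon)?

1152

Ala: 4 codons.
Leu: 6 codons.
Arg: 6 codons.
Trp: 1 codon.
Tyr: 2 codons.
Val: 4 codons.
4 × 6 × 6 × 1 × 2 × 4 = 1152.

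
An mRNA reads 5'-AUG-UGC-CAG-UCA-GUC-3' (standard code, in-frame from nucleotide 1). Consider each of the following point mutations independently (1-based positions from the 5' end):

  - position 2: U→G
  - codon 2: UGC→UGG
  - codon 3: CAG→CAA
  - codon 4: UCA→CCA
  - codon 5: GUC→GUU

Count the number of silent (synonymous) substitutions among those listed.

Codon 1: AUG (Met) → AGG (Arg) — missense.
Codon 2: UGC (Cys) → UGG (Trp) — missense.
Codon 3: CAG (Gln) → CAA (Gln) — synonymous.
Codon 4: UCA (Ser) → CCA (Pro) — missense.
Codon 5: GUC (Val) → GUU (Val) — synonymous.
Synonymous: 2 of 5.

2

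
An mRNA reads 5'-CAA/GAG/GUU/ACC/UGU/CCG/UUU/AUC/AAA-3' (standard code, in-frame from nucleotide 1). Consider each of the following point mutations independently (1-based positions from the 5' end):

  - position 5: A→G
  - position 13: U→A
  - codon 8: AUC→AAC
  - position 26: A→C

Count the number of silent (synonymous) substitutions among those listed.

0

Codon 2: GAG (Glu) → GGG (Gly) — missense.
Codon 5: UGU (Cys) → AGU (Ser) — missense.
Codon 8: AUC (Ile) → AAC (Asn) — missense.
Codon 9: AAA (Lys) → ACA (Thr) — missense.
Synonymous: 0 of 4.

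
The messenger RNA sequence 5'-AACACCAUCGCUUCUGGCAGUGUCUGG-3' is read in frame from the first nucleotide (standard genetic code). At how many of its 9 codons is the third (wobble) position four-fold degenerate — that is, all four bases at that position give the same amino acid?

5

Codon 1 AAC (Asn): third position 2-fold.
Codon 2 ACC (Thr): third position 4-fold.
Codon 3 AUC (Ile): third position 3-fold.
Codon 4 GCU (Ala): third position 4-fold.
Codon 5 UCU (Ser): third position 4-fold.
Codon 6 GGC (Gly): third position 4-fold.
Codon 7 AGU (Ser): third position 2-fold.
Codon 8 GUC (Val): third position 4-fold.
Codon 9 UGG (Trp): third position 1-fold.
Four-fold degenerate third positions: 5.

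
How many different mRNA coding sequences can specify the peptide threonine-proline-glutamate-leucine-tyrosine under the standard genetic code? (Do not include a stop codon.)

384

Thr: 4 codons.
Pro: 4 codons.
Glu: 2 codons.
Leu: 6 codons.
Tyr: 2 codons.
4 × 4 × 2 × 6 × 2 = 384.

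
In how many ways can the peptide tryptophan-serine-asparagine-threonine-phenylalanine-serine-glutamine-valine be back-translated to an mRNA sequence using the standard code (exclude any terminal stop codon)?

4608

Trp: 1 codon.
Ser: 6 codons.
Asn: 2 codons.
Thr: 4 codons.
Phe: 2 codons.
Ser: 6 codons.
Gln: 2 codons.
Val: 4 codons.
1 × 6 × 2 × 4 × 2 × 6 × 2 × 4 = 4608.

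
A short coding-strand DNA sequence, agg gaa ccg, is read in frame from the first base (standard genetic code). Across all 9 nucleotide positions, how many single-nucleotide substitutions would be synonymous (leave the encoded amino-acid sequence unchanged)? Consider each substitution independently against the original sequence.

Codon 1 (AGG, Arg): 2 synonymous substitutions.
Codon 2 (GAA, Glu): 1 synonymous substitution.
Codon 3 (CCG, Pro): 3 synonymous substitutions.
Total: 2 + 1 + 3 = 6.

6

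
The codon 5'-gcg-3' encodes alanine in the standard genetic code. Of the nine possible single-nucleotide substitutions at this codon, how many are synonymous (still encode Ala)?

Position 1: none → 0 synonymous.
Position 2: none → 0 synonymous.
Position 3: GCT, GCC, GCA → 3 synonymous.
Total: 0 + 0 + 3 = 3.

3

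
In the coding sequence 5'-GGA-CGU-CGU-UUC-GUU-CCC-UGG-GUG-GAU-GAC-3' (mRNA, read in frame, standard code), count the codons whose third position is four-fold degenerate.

Codon 1 GGA (Gly): third position 4-fold.
Codon 2 CGU (Arg): third position 4-fold.
Codon 3 CGU (Arg): third position 4-fold.
Codon 4 UUC (Phe): third position 2-fold.
Codon 5 GUU (Val): third position 4-fold.
Codon 6 CCC (Pro): third position 4-fold.
Codon 7 UGG (Trp): third position 1-fold.
Codon 8 GUG (Val): third position 4-fold.
Codon 9 GAU (Asp): third position 2-fold.
Codon 10 GAC (Asp): third position 2-fold.
Four-fold degenerate third positions: 6.

6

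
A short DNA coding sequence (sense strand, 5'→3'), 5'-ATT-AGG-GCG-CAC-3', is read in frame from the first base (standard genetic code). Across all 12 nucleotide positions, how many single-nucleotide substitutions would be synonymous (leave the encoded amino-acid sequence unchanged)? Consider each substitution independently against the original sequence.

Codon 1 (ATT, Ile): 2 synonymous substitutions.
Codon 2 (AGG, Arg): 2 synonymous substitutions.
Codon 3 (GCG, Ala): 3 synonymous substitutions.
Codon 4 (CAC, His): 1 synonymous substitution.
Total: 2 + 2 + 3 + 1 = 8.

8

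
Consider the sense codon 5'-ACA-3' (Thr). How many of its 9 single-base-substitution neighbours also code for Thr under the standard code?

Position 1: none → 0 synonymous.
Position 2: none → 0 synonymous.
Position 3: ACU, ACC, ACG → 3 synonymous.
Total: 0 + 0 + 3 = 3.

3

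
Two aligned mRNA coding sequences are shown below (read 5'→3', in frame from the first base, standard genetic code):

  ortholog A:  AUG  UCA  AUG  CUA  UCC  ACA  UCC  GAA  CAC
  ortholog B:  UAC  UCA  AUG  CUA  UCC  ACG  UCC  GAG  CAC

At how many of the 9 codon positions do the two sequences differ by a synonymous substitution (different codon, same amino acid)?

2

Codon 1: AUG Met / UAC Tyr — nonsynonymous.
Codon 2: UCA Ser / UCA Ser — identical.
Codon 3: AUG Met / AUG Met — identical.
Codon 4: CUA Leu / CUA Leu — identical.
Codon 5: UCC Ser / UCC Ser — identical.
Codon 6: ACA Thr / ACG Thr — synonymous.
Codon 7: UCC Ser / UCC Ser — identical.
Codon 8: GAA Glu / GAG Glu — synonymous.
Codon 9: CAC His / CAC His — identical.
Synonymous differences: 2.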